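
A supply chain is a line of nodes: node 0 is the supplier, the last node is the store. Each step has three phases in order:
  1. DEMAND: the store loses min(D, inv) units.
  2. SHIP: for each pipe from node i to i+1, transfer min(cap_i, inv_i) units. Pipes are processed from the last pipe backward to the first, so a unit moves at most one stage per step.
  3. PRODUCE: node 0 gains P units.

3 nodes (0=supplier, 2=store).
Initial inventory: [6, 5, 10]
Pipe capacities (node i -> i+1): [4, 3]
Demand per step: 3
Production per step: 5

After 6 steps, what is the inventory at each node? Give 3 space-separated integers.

Step 1: demand=3,sold=3 ship[1->2]=3 ship[0->1]=4 prod=5 -> inv=[7 6 10]
Step 2: demand=3,sold=3 ship[1->2]=3 ship[0->1]=4 prod=5 -> inv=[8 7 10]
Step 3: demand=3,sold=3 ship[1->2]=3 ship[0->1]=4 prod=5 -> inv=[9 8 10]
Step 4: demand=3,sold=3 ship[1->2]=3 ship[0->1]=4 prod=5 -> inv=[10 9 10]
Step 5: demand=3,sold=3 ship[1->2]=3 ship[0->1]=4 prod=5 -> inv=[11 10 10]
Step 6: demand=3,sold=3 ship[1->2]=3 ship[0->1]=4 prod=5 -> inv=[12 11 10]

12 11 10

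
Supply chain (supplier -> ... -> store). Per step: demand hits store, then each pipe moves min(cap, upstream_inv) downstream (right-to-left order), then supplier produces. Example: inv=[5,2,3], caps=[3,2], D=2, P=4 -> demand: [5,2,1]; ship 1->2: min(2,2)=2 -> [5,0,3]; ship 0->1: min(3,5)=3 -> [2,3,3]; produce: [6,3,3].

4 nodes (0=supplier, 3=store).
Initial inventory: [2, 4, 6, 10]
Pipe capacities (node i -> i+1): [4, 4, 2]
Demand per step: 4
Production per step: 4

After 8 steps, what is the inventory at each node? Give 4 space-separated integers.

Step 1: demand=4,sold=4 ship[2->3]=2 ship[1->2]=4 ship[0->1]=2 prod=4 -> inv=[4 2 8 8]
Step 2: demand=4,sold=4 ship[2->3]=2 ship[1->2]=2 ship[0->1]=4 prod=4 -> inv=[4 4 8 6]
Step 3: demand=4,sold=4 ship[2->3]=2 ship[1->2]=4 ship[0->1]=4 prod=4 -> inv=[4 4 10 4]
Step 4: demand=4,sold=4 ship[2->3]=2 ship[1->2]=4 ship[0->1]=4 prod=4 -> inv=[4 4 12 2]
Step 5: demand=4,sold=2 ship[2->3]=2 ship[1->2]=4 ship[0->1]=4 prod=4 -> inv=[4 4 14 2]
Step 6: demand=4,sold=2 ship[2->3]=2 ship[1->2]=4 ship[0->1]=4 prod=4 -> inv=[4 4 16 2]
Step 7: demand=4,sold=2 ship[2->3]=2 ship[1->2]=4 ship[0->1]=4 prod=4 -> inv=[4 4 18 2]
Step 8: demand=4,sold=2 ship[2->3]=2 ship[1->2]=4 ship[0->1]=4 prod=4 -> inv=[4 4 20 2]

4 4 20 2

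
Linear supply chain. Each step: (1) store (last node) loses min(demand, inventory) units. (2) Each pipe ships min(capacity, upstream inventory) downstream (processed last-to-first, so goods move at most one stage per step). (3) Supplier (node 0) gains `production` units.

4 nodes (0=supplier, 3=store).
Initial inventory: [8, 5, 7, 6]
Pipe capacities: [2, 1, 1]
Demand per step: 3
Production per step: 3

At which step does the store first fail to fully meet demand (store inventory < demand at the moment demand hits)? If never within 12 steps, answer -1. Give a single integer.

Step 1: demand=3,sold=3 ship[2->3]=1 ship[1->2]=1 ship[0->1]=2 prod=3 -> [9 6 7 4]
Step 2: demand=3,sold=3 ship[2->3]=1 ship[1->2]=1 ship[0->1]=2 prod=3 -> [10 7 7 2]
Step 3: demand=3,sold=2 ship[2->3]=1 ship[1->2]=1 ship[0->1]=2 prod=3 -> [11 8 7 1]
Step 4: demand=3,sold=1 ship[2->3]=1 ship[1->2]=1 ship[0->1]=2 prod=3 -> [12 9 7 1]
Step 5: demand=3,sold=1 ship[2->3]=1 ship[1->2]=1 ship[0->1]=2 prod=3 -> [13 10 7 1]
Step 6: demand=3,sold=1 ship[2->3]=1 ship[1->2]=1 ship[0->1]=2 prod=3 -> [14 11 7 1]
Step 7: demand=3,sold=1 ship[2->3]=1 ship[1->2]=1 ship[0->1]=2 prod=3 -> [15 12 7 1]
Step 8: demand=3,sold=1 ship[2->3]=1 ship[1->2]=1 ship[0->1]=2 prod=3 -> [16 13 7 1]
Step 9: demand=3,sold=1 ship[2->3]=1 ship[1->2]=1 ship[0->1]=2 prod=3 -> [17 14 7 1]
Step 10: demand=3,sold=1 ship[2->3]=1 ship[1->2]=1 ship[0->1]=2 prod=3 -> [18 15 7 1]
Step 11: demand=3,sold=1 ship[2->3]=1 ship[1->2]=1 ship[0->1]=2 prod=3 -> [19 16 7 1]
Step 12: demand=3,sold=1 ship[2->3]=1 ship[1->2]=1 ship[0->1]=2 prod=3 -> [20 17 7 1]
First stockout at step 3

3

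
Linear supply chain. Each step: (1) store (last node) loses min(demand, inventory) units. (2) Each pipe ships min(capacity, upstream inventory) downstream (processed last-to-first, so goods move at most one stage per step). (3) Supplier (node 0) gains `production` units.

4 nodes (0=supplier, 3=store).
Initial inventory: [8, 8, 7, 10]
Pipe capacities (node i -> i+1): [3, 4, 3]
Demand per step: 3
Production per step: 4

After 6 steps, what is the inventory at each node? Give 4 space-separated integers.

Step 1: demand=3,sold=3 ship[2->3]=3 ship[1->2]=4 ship[0->1]=3 prod=4 -> inv=[9 7 8 10]
Step 2: demand=3,sold=3 ship[2->3]=3 ship[1->2]=4 ship[0->1]=3 prod=4 -> inv=[10 6 9 10]
Step 3: demand=3,sold=3 ship[2->3]=3 ship[1->2]=4 ship[0->1]=3 prod=4 -> inv=[11 5 10 10]
Step 4: demand=3,sold=3 ship[2->3]=3 ship[1->2]=4 ship[0->1]=3 prod=4 -> inv=[12 4 11 10]
Step 5: demand=3,sold=3 ship[2->3]=3 ship[1->2]=4 ship[0->1]=3 prod=4 -> inv=[13 3 12 10]
Step 6: demand=3,sold=3 ship[2->3]=3 ship[1->2]=3 ship[0->1]=3 prod=4 -> inv=[14 3 12 10]

14 3 12 10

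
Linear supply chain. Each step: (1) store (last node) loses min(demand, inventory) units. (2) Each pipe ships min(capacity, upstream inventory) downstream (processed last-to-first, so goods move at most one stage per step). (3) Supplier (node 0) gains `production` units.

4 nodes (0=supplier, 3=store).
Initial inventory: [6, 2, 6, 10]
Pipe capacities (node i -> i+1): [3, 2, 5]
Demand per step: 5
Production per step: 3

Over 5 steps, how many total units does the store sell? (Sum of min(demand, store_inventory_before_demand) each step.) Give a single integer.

Answer: 22

Derivation:
Step 1: sold=5 (running total=5) -> [6 3 3 10]
Step 2: sold=5 (running total=10) -> [6 4 2 8]
Step 3: sold=5 (running total=15) -> [6 5 2 5]
Step 4: sold=5 (running total=20) -> [6 6 2 2]
Step 5: sold=2 (running total=22) -> [6 7 2 2]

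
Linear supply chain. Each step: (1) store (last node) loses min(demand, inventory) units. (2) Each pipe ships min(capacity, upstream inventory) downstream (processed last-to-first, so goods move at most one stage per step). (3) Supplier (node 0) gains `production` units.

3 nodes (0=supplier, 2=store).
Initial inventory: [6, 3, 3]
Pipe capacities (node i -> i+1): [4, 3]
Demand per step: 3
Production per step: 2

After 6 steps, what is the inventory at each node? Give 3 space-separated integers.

Step 1: demand=3,sold=3 ship[1->2]=3 ship[0->1]=4 prod=2 -> inv=[4 4 3]
Step 2: demand=3,sold=3 ship[1->2]=3 ship[0->1]=4 prod=2 -> inv=[2 5 3]
Step 3: demand=3,sold=3 ship[1->2]=3 ship[0->1]=2 prod=2 -> inv=[2 4 3]
Step 4: demand=3,sold=3 ship[1->2]=3 ship[0->1]=2 prod=2 -> inv=[2 3 3]
Step 5: demand=3,sold=3 ship[1->2]=3 ship[0->1]=2 prod=2 -> inv=[2 2 3]
Step 6: demand=3,sold=3 ship[1->2]=2 ship[0->1]=2 prod=2 -> inv=[2 2 2]

2 2 2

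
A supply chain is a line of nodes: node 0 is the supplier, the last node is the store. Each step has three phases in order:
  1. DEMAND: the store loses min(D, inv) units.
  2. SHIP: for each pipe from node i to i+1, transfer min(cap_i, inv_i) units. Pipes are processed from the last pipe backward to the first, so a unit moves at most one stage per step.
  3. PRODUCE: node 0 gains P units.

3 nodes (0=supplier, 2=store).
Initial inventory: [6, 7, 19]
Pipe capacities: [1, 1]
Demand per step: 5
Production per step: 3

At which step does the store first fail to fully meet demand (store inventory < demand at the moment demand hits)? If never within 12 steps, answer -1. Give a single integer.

Step 1: demand=5,sold=5 ship[1->2]=1 ship[0->1]=1 prod=3 -> [8 7 15]
Step 2: demand=5,sold=5 ship[1->2]=1 ship[0->1]=1 prod=3 -> [10 7 11]
Step 3: demand=5,sold=5 ship[1->2]=1 ship[0->1]=1 prod=3 -> [12 7 7]
Step 4: demand=5,sold=5 ship[1->2]=1 ship[0->1]=1 prod=3 -> [14 7 3]
Step 5: demand=5,sold=3 ship[1->2]=1 ship[0->1]=1 prod=3 -> [16 7 1]
Step 6: demand=5,sold=1 ship[1->2]=1 ship[0->1]=1 prod=3 -> [18 7 1]
Step 7: demand=5,sold=1 ship[1->2]=1 ship[0->1]=1 prod=3 -> [20 7 1]
Step 8: demand=5,sold=1 ship[1->2]=1 ship[0->1]=1 prod=3 -> [22 7 1]
Step 9: demand=5,sold=1 ship[1->2]=1 ship[0->1]=1 prod=3 -> [24 7 1]
Step 10: demand=5,sold=1 ship[1->2]=1 ship[0->1]=1 prod=3 -> [26 7 1]
Step 11: demand=5,sold=1 ship[1->2]=1 ship[0->1]=1 prod=3 -> [28 7 1]
Step 12: demand=5,sold=1 ship[1->2]=1 ship[0->1]=1 prod=3 -> [30 7 1]
First stockout at step 5

5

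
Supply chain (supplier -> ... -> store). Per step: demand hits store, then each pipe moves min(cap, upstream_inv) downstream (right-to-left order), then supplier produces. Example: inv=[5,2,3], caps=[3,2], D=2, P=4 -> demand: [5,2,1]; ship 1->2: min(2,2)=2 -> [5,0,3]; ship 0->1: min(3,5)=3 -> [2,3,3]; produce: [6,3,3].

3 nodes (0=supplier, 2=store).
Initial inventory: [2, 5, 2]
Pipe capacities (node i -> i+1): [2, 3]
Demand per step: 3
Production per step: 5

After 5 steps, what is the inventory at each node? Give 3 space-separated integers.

Step 1: demand=3,sold=2 ship[1->2]=3 ship[0->1]=2 prod=5 -> inv=[5 4 3]
Step 2: demand=3,sold=3 ship[1->2]=3 ship[0->1]=2 prod=5 -> inv=[8 3 3]
Step 3: demand=3,sold=3 ship[1->2]=3 ship[0->1]=2 prod=5 -> inv=[11 2 3]
Step 4: demand=3,sold=3 ship[1->2]=2 ship[0->1]=2 prod=5 -> inv=[14 2 2]
Step 5: demand=3,sold=2 ship[1->2]=2 ship[0->1]=2 prod=5 -> inv=[17 2 2]

17 2 2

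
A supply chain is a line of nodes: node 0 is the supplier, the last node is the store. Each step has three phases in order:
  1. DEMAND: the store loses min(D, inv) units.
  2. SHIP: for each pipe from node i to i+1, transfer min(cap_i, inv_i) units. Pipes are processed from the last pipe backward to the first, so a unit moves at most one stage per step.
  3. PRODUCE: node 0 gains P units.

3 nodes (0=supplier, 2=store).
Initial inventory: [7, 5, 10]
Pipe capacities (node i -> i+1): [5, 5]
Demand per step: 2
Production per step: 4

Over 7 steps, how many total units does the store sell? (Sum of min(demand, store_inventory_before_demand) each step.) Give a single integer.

Step 1: sold=2 (running total=2) -> [6 5 13]
Step 2: sold=2 (running total=4) -> [5 5 16]
Step 3: sold=2 (running total=6) -> [4 5 19]
Step 4: sold=2 (running total=8) -> [4 4 22]
Step 5: sold=2 (running total=10) -> [4 4 24]
Step 6: sold=2 (running total=12) -> [4 4 26]
Step 7: sold=2 (running total=14) -> [4 4 28]

Answer: 14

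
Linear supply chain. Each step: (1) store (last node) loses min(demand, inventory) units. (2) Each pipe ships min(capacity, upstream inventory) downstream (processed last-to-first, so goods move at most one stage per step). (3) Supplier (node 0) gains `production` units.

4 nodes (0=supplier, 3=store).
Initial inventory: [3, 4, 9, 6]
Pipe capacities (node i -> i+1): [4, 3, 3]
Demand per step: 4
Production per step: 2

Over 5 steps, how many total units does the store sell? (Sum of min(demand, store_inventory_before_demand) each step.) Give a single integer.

Step 1: sold=4 (running total=4) -> [2 4 9 5]
Step 2: sold=4 (running total=8) -> [2 3 9 4]
Step 3: sold=4 (running total=12) -> [2 2 9 3]
Step 4: sold=3 (running total=15) -> [2 2 8 3]
Step 5: sold=3 (running total=18) -> [2 2 7 3]

Answer: 18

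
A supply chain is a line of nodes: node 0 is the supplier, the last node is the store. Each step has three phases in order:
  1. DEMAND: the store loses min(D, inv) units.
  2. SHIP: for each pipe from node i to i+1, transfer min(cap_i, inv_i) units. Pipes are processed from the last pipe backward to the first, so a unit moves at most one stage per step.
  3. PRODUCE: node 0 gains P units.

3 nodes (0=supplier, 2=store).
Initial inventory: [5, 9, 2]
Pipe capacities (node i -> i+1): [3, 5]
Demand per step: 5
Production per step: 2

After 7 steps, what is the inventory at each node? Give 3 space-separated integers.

Step 1: demand=5,sold=2 ship[1->2]=5 ship[0->1]=3 prod=2 -> inv=[4 7 5]
Step 2: demand=5,sold=5 ship[1->2]=5 ship[0->1]=3 prod=2 -> inv=[3 5 5]
Step 3: demand=5,sold=5 ship[1->2]=5 ship[0->1]=3 prod=2 -> inv=[2 3 5]
Step 4: demand=5,sold=5 ship[1->2]=3 ship[0->1]=2 prod=2 -> inv=[2 2 3]
Step 5: demand=5,sold=3 ship[1->2]=2 ship[0->1]=2 prod=2 -> inv=[2 2 2]
Step 6: demand=5,sold=2 ship[1->2]=2 ship[0->1]=2 prod=2 -> inv=[2 2 2]
Step 7: demand=5,sold=2 ship[1->2]=2 ship[0->1]=2 prod=2 -> inv=[2 2 2]

2 2 2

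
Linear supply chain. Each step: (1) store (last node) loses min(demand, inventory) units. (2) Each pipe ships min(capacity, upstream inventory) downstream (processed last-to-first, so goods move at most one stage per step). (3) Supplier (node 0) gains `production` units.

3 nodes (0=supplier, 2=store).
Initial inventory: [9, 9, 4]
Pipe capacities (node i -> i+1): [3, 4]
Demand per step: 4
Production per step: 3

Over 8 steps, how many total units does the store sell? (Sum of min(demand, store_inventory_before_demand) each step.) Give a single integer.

Answer: 31

Derivation:
Step 1: sold=4 (running total=4) -> [9 8 4]
Step 2: sold=4 (running total=8) -> [9 7 4]
Step 3: sold=4 (running total=12) -> [9 6 4]
Step 4: sold=4 (running total=16) -> [9 5 4]
Step 5: sold=4 (running total=20) -> [9 4 4]
Step 6: sold=4 (running total=24) -> [9 3 4]
Step 7: sold=4 (running total=28) -> [9 3 3]
Step 8: sold=3 (running total=31) -> [9 3 3]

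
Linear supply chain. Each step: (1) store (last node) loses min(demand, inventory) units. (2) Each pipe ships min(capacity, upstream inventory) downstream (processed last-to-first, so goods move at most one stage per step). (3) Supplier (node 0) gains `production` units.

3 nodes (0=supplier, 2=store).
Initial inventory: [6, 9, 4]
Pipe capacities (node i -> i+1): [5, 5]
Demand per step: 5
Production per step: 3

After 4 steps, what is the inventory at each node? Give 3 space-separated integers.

Step 1: demand=5,sold=4 ship[1->2]=5 ship[0->1]=5 prod=3 -> inv=[4 9 5]
Step 2: demand=5,sold=5 ship[1->2]=5 ship[0->1]=4 prod=3 -> inv=[3 8 5]
Step 3: demand=5,sold=5 ship[1->2]=5 ship[0->1]=3 prod=3 -> inv=[3 6 5]
Step 4: demand=5,sold=5 ship[1->2]=5 ship[0->1]=3 prod=3 -> inv=[3 4 5]

3 4 5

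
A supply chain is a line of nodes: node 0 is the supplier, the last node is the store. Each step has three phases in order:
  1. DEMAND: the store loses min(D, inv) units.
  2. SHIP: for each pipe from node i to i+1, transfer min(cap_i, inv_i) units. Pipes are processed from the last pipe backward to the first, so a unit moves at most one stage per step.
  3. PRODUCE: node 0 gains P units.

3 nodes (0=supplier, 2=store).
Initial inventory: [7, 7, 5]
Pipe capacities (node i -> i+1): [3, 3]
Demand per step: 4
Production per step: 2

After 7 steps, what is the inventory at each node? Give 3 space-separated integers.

Step 1: demand=4,sold=4 ship[1->2]=3 ship[0->1]=3 prod=2 -> inv=[6 7 4]
Step 2: demand=4,sold=4 ship[1->2]=3 ship[0->1]=3 prod=2 -> inv=[5 7 3]
Step 3: demand=4,sold=3 ship[1->2]=3 ship[0->1]=3 prod=2 -> inv=[4 7 3]
Step 4: demand=4,sold=3 ship[1->2]=3 ship[0->1]=3 prod=2 -> inv=[3 7 3]
Step 5: demand=4,sold=3 ship[1->2]=3 ship[0->1]=3 prod=2 -> inv=[2 7 3]
Step 6: demand=4,sold=3 ship[1->2]=3 ship[0->1]=2 prod=2 -> inv=[2 6 3]
Step 7: demand=4,sold=3 ship[1->2]=3 ship[0->1]=2 prod=2 -> inv=[2 5 3]

2 5 3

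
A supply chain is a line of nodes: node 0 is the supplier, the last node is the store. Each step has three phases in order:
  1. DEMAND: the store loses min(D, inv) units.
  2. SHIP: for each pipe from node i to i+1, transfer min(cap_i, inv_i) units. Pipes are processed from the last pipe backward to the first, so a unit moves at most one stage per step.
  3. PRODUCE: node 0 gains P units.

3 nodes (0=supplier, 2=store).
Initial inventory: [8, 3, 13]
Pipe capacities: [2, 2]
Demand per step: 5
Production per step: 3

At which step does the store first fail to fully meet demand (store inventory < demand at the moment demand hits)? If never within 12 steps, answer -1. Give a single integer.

Step 1: demand=5,sold=5 ship[1->2]=2 ship[0->1]=2 prod=3 -> [9 3 10]
Step 2: demand=5,sold=5 ship[1->2]=2 ship[0->1]=2 prod=3 -> [10 3 7]
Step 3: demand=5,sold=5 ship[1->2]=2 ship[0->1]=2 prod=3 -> [11 3 4]
Step 4: demand=5,sold=4 ship[1->2]=2 ship[0->1]=2 prod=3 -> [12 3 2]
Step 5: demand=5,sold=2 ship[1->2]=2 ship[0->1]=2 prod=3 -> [13 3 2]
Step 6: demand=5,sold=2 ship[1->2]=2 ship[0->1]=2 prod=3 -> [14 3 2]
Step 7: demand=5,sold=2 ship[1->2]=2 ship[0->1]=2 prod=3 -> [15 3 2]
Step 8: demand=5,sold=2 ship[1->2]=2 ship[0->1]=2 prod=3 -> [16 3 2]
Step 9: demand=5,sold=2 ship[1->2]=2 ship[0->1]=2 prod=3 -> [17 3 2]
Step 10: demand=5,sold=2 ship[1->2]=2 ship[0->1]=2 prod=3 -> [18 3 2]
Step 11: demand=5,sold=2 ship[1->2]=2 ship[0->1]=2 prod=3 -> [19 3 2]
Step 12: demand=5,sold=2 ship[1->2]=2 ship[0->1]=2 prod=3 -> [20 3 2]
First stockout at step 4

4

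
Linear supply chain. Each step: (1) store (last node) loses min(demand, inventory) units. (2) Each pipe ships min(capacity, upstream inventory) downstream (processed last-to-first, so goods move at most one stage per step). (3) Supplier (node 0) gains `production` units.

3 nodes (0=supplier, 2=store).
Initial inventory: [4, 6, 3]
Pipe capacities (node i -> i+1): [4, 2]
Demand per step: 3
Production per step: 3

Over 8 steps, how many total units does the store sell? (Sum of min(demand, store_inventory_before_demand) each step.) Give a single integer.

Step 1: sold=3 (running total=3) -> [3 8 2]
Step 2: sold=2 (running total=5) -> [3 9 2]
Step 3: sold=2 (running total=7) -> [3 10 2]
Step 4: sold=2 (running total=9) -> [3 11 2]
Step 5: sold=2 (running total=11) -> [3 12 2]
Step 6: sold=2 (running total=13) -> [3 13 2]
Step 7: sold=2 (running total=15) -> [3 14 2]
Step 8: sold=2 (running total=17) -> [3 15 2]

Answer: 17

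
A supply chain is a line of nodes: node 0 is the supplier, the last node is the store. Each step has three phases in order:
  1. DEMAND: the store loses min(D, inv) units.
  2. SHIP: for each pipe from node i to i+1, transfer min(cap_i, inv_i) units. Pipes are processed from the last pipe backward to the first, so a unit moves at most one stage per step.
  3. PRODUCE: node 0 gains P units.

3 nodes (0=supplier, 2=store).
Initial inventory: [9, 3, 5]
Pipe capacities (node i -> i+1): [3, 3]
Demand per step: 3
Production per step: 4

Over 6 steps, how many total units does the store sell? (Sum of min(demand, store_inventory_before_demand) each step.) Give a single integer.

Answer: 18

Derivation:
Step 1: sold=3 (running total=3) -> [10 3 5]
Step 2: sold=3 (running total=6) -> [11 3 5]
Step 3: sold=3 (running total=9) -> [12 3 5]
Step 4: sold=3 (running total=12) -> [13 3 5]
Step 5: sold=3 (running total=15) -> [14 3 5]
Step 6: sold=3 (running total=18) -> [15 3 5]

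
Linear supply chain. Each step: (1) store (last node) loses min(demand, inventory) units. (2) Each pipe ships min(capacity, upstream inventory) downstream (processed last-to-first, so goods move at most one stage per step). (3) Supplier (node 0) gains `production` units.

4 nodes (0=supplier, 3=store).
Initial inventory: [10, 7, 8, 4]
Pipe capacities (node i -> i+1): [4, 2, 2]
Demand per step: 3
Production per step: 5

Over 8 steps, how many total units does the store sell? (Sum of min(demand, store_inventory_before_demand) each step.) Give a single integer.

Answer: 18

Derivation:
Step 1: sold=3 (running total=3) -> [11 9 8 3]
Step 2: sold=3 (running total=6) -> [12 11 8 2]
Step 3: sold=2 (running total=8) -> [13 13 8 2]
Step 4: sold=2 (running total=10) -> [14 15 8 2]
Step 5: sold=2 (running total=12) -> [15 17 8 2]
Step 6: sold=2 (running total=14) -> [16 19 8 2]
Step 7: sold=2 (running total=16) -> [17 21 8 2]
Step 8: sold=2 (running total=18) -> [18 23 8 2]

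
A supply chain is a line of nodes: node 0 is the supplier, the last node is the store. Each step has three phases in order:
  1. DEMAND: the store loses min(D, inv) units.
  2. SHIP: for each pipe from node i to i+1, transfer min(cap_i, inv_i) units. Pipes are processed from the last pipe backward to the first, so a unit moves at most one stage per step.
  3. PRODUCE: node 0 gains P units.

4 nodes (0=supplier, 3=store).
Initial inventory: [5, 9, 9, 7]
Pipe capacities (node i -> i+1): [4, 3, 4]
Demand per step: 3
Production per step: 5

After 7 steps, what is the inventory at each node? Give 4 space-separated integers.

Step 1: demand=3,sold=3 ship[2->3]=4 ship[1->2]=3 ship[0->1]=4 prod=5 -> inv=[6 10 8 8]
Step 2: demand=3,sold=3 ship[2->3]=4 ship[1->2]=3 ship[0->1]=4 prod=5 -> inv=[7 11 7 9]
Step 3: demand=3,sold=3 ship[2->3]=4 ship[1->2]=3 ship[0->1]=4 prod=5 -> inv=[8 12 6 10]
Step 4: demand=3,sold=3 ship[2->3]=4 ship[1->2]=3 ship[0->1]=4 prod=5 -> inv=[9 13 5 11]
Step 5: demand=3,sold=3 ship[2->3]=4 ship[1->2]=3 ship[0->1]=4 prod=5 -> inv=[10 14 4 12]
Step 6: demand=3,sold=3 ship[2->3]=4 ship[1->2]=3 ship[0->1]=4 prod=5 -> inv=[11 15 3 13]
Step 7: demand=3,sold=3 ship[2->3]=3 ship[1->2]=3 ship[0->1]=4 prod=5 -> inv=[12 16 3 13]

12 16 3 13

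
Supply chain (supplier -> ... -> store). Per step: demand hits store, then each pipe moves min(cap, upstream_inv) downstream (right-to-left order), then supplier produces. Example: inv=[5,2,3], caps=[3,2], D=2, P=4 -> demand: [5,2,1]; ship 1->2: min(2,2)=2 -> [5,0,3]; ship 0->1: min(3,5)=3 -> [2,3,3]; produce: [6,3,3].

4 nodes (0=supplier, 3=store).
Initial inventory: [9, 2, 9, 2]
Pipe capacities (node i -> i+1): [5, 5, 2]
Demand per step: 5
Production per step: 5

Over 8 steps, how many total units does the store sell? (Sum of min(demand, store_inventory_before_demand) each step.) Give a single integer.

Step 1: sold=2 (running total=2) -> [9 5 9 2]
Step 2: sold=2 (running total=4) -> [9 5 12 2]
Step 3: sold=2 (running total=6) -> [9 5 15 2]
Step 4: sold=2 (running total=8) -> [9 5 18 2]
Step 5: sold=2 (running total=10) -> [9 5 21 2]
Step 6: sold=2 (running total=12) -> [9 5 24 2]
Step 7: sold=2 (running total=14) -> [9 5 27 2]
Step 8: sold=2 (running total=16) -> [9 5 30 2]

Answer: 16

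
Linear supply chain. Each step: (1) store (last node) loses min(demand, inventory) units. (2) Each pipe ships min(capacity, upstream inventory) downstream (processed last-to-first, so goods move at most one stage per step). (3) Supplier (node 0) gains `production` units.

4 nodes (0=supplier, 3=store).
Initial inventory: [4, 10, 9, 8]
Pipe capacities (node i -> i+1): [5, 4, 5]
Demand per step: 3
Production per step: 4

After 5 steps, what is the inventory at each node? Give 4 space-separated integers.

Step 1: demand=3,sold=3 ship[2->3]=5 ship[1->2]=4 ship[0->1]=4 prod=4 -> inv=[4 10 8 10]
Step 2: demand=3,sold=3 ship[2->3]=5 ship[1->2]=4 ship[0->1]=4 prod=4 -> inv=[4 10 7 12]
Step 3: demand=3,sold=3 ship[2->3]=5 ship[1->2]=4 ship[0->1]=4 prod=4 -> inv=[4 10 6 14]
Step 4: demand=3,sold=3 ship[2->3]=5 ship[1->2]=4 ship[0->1]=4 prod=4 -> inv=[4 10 5 16]
Step 5: demand=3,sold=3 ship[2->3]=5 ship[1->2]=4 ship[0->1]=4 prod=4 -> inv=[4 10 4 18]

4 10 4 18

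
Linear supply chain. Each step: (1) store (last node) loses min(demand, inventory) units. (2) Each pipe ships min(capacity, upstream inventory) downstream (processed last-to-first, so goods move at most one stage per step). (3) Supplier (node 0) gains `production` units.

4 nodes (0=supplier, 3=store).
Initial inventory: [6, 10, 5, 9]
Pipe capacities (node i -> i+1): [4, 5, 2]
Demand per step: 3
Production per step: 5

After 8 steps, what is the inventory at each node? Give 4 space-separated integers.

Step 1: demand=3,sold=3 ship[2->3]=2 ship[1->2]=5 ship[0->1]=4 prod=5 -> inv=[7 9 8 8]
Step 2: demand=3,sold=3 ship[2->3]=2 ship[1->2]=5 ship[0->1]=4 prod=5 -> inv=[8 8 11 7]
Step 3: demand=3,sold=3 ship[2->3]=2 ship[1->2]=5 ship[0->1]=4 prod=5 -> inv=[9 7 14 6]
Step 4: demand=3,sold=3 ship[2->3]=2 ship[1->2]=5 ship[0->1]=4 prod=5 -> inv=[10 6 17 5]
Step 5: demand=3,sold=3 ship[2->3]=2 ship[1->2]=5 ship[0->1]=4 prod=5 -> inv=[11 5 20 4]
Step 6: demand=3,sold=3 ship[2->3]=2 ship[1->2]=5 ship[0->1]=4 prod=5 -> inv=[12 4 23 3]
Step 7: demand=3,sold=3 ship[2->3]=2 ship[1->2]=4 ship[0->1]=4 prod=5 -> inv=[13 4 25 2]
Step 8: demand=3,sold=2 ship[2->3]=2 ship[1->2]=4 ship[0->1]=4 prod=5 -> inv=[14 4 27 2]

14 4 27 2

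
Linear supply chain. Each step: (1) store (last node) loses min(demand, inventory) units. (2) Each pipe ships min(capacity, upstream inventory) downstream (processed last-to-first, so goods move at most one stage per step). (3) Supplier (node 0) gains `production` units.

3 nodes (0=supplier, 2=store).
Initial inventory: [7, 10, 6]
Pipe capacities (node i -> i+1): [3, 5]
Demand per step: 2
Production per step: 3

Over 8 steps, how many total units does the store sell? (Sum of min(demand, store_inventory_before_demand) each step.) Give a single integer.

Step 1: sold=2 (running total=2) -> [7 8 9]
Step 2: sold=2 (running total=4) -> [7 6 12]
Step 3: sold=2 (running total=6) -> [7 4 15]
Step 4: sold=2 (running total=8) -> [7 3 17]
Step 5: sold=2 (running total=10) -> [7 3 18]
Step 6: sold=2 (running total=12) -> [7 3 19]
Step 7: sold=2 (running total=14) -> [7 3 20]
Step 8: sold=2 (running total=16) -> [7 3 21]

Answer: 16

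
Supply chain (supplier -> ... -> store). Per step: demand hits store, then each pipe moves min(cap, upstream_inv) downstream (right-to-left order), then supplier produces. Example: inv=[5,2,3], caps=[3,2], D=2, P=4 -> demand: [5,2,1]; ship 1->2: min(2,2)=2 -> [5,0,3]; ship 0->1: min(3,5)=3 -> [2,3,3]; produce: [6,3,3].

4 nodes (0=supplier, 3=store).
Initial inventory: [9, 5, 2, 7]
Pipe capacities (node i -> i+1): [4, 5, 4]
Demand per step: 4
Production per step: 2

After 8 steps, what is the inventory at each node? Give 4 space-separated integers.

Step 1: demand=4,sold=4 ship[2->3]=2 ship[1->2]=5 ship[0->1]=4 prod=2 -> inv=[7 4 5 5]
Step 2: demand=4,sold=4 ship[2->3]=4 ship[1->2]=4 ship[0->1]=4 prod=2 -> inv=[5 4 5 5]
Step 3: demand=4,sold=4 ship[2->3]=4 ship[1->2]=4 ship[0->1]=4 prod=2 -> inv=[3 4 5 5]
Step 4: demand=4,sold=4 ship[2->3]=4 ship[1->2]=4 ship[0->1]=3 prod=2 -> inv=[2 3 5 5]
Step 5: demand=4,sold=4 ship[2->3]=4 ship[1->2]=3 ship[0->1]=2 prod=2 -> inv=[2 2 4 5]
Step 6: demand=4,sold=4 ship[2->3]=4 ship[1->2]=2 ship[0->1]=2 prod=2 -> inv=[2 2 2 5]
Step 7: demand=4,sold=4 ship[2->3]=2 ship[1->2]=2 ship[0->1]=2 prod=2 -> inv=[2 2 2 3]
Step 8: demand=4,sold=3 ship[2->3]=2 ship[1->2]=2 ship[0->1]=2 prod=2 -> inv=[2 2 2 2]

2 2 2 2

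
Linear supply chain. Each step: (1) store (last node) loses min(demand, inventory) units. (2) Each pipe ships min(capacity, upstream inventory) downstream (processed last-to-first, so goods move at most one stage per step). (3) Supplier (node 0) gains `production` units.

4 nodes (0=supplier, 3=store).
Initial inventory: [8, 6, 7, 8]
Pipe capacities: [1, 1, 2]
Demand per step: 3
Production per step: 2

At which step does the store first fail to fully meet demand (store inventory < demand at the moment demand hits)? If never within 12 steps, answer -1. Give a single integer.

Step 1: demand=3,sold=3 ship[2->3]=2 ship[1->2]=1 ship[0->1]=1 prod=2 -> [9 6 6 7]
Step 2: demand=3,sold=3 ship[2->3]=2 ship[1->2]=1 ship[0->1]=1 prod=2 -> [10 6 5 6]
Step 3: demand=3,sold=3 ship[2->3]=2 ship[1->2]=1 ship[0->1]=1 prod=2 -> [11 6 4 5]
Step 4: demand=3,sold=3 ship[2->3]=2 ship[1->2]=1 ship[0->1]=1 prod=2 -> [12 6 3 4]
Step 5: demand=3,sold=3 ship[2->3]=2 ship[1->2]=1 ship[0->1]=1 prod=2 -> [13 6 2 3]
Step 6: demand=3,sold=3 ship[2->3]=2 ship[1->2]=1 ship[0->1]=1 prod=2 -> [14 6 1 2]
Step 7: demand=3,sold=2 ship[2->3]=1 ship[1->2]=1 ship[0->1]=1 prod=2 -> [15 6 1 1]
Step 8: demand=3,sold=1 ship[2->3]=1 ship[1->2]=1 ship[0->1]=1 prod=2 -> [16 6 1 1]
Step 9: demand=3,sold=1 ship[2->3]=1 ship[1->2]=1 ship[0->1]=1 prod=2 -> [17 6 1 1]
Step 10: demand=3,sold=1 ship[2->3]=1 ship[1->2]=1 ship[0->1]=1 prod=2 -> [18 6 1 1]
Step 11: demand=3,sold=1 ship[2->3]=1 ship[1->2]=1 ship[0->1]=1 prod=2 -> [19 6 1 1]
Step 12: demand=3,sold=1 ship[2->3]=1 ship[1->2]=1 ship[0->1]=1 prod=2 -> [20 6 1 1]
First stockout at step 7

7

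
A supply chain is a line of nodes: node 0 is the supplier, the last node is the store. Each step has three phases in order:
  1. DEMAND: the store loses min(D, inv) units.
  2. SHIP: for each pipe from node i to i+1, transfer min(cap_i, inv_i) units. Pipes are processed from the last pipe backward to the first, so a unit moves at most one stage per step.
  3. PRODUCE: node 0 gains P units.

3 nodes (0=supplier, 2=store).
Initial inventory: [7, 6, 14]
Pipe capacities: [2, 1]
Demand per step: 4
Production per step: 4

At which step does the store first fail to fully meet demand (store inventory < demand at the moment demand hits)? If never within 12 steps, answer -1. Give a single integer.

Step 1: demand=4,sold=4 ship[1->2]=1 ship[0->1]=2 prod=4 -> [9 7 11]
Step 2: demand=4,sold=4 ship[1->2]=1 ship[0->1]=2 prod=4 -> [11 8 8]
Step 3: demand=4,sold=4 ship[1->2]=1 ship[0->1]=2 prod=4 -> [13 9 5]
Step 4: demand=4,sold=4 ship[1->2]=1 ship[0->1]=2 prod=4 -> [15 10 2]
Step 5: demand=4,sold=2 ship[1->2]=1 ship[0->1]=2 prod=4 -> [17 11 1]
Step 6: demand=4,sold=1 ship[1->2]=1 ship[0->1]=2 prod=4 -> [19 12 1]
Step 7: demand=4,sold=1 ship[1->2]=1 ship[0->1]=2 prod=4 -> [21 13 1]
Step 8: demand=4,sold=1 ship[1->2]=1 ship[0->1]=2 prod=4 -> [23 14 1]
Step 9: demand=4,sold=1 ship[1->2]=1 ship[0->1]=2 prod=4 -> [25 15 1]
Step 10: demand=4,sold=1 ship[1->2]=1 ship[0->1]=2 prod=4 -> [27 16 1]
Step 11: demand=4,sold=1 ship[1->2]=1 ship[0->1]=2 prod=4 -> [29 17 1]
Step 12: demand=4,sold=1 ship[1->2]=1 ship[0->1]=2 prod=4 -> [31 18 1]
First stockout at step 5

5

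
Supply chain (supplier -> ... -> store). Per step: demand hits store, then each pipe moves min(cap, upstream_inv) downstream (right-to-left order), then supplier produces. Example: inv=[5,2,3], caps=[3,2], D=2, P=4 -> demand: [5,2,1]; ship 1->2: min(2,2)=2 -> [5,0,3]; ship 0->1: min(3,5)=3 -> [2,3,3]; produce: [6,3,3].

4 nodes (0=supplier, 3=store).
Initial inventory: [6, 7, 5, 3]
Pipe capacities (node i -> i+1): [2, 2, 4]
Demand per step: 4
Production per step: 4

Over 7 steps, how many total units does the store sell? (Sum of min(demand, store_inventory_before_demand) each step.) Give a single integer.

Step 1: sold=3 (running total=3) -> [8 7 3 4]
Step 2: sold=4 (running total=7) -> [10 7 2 3]
Step 3: sold=3 (running total=10) -> [12 7 2 2]
Step 4: sold=2 (running total=12) -> [14 7 2 2]
Step 5: sold=2 (running total=14) -> [16 7 2 2]
Step 6: sold=2 (running total=16) -> [18 7 2 2]
Step 7: sold=2 (running total=18) -> [20 7 2 2]

Answer: 18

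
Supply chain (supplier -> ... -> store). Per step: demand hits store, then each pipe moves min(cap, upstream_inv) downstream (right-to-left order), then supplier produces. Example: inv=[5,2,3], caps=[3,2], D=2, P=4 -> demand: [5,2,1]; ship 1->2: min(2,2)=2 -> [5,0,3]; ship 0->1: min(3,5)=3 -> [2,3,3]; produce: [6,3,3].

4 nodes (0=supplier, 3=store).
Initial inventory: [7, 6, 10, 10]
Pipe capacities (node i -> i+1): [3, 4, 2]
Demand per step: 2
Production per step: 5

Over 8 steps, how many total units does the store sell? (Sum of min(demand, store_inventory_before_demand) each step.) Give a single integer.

Answer: 16

Derivation:
Step 1: sold=2 (running total=2) -> [9 5 12 10]
Step 2: sold=2 (running total=4) -> [11 4 14 10]
Step 3: sold=2 (running total=6) -> [13 3 16 10]
Step 4: sold=2 (running total=8) -> [15 3 17 10]
Step 5: sold=2 (running total=10) -> [17 3 18 10]
Step 6: sold=2 (running total=12) -> [19 3 19 10]
Step 7: sold=2 (running total=14) -> [21 3 20 10]
Step 8: sold=2 (running total=16) -> [23 3 21 10]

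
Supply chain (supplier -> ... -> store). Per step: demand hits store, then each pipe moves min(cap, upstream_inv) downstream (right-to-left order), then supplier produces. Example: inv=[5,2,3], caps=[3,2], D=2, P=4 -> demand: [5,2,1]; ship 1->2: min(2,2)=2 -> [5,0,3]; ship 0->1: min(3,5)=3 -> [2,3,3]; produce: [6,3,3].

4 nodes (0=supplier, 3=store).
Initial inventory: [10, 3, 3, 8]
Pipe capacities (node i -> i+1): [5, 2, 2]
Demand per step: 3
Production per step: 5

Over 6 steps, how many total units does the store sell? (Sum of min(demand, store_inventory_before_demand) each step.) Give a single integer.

Step 1: sold=3 (running total=3) -> [10 6 3 7]
Step 2: sold=3 (running total=6) -> [10 9 3 6]
Step 3: sold=3 (running total=9) -> [10 12 3 5]
Step 4: sold=3 (running total=12) -> [10 15 3 4]
Step 5: sold=3 (running total=15) -> [10 18 3 3]
Step 6: sold=3 (running total=18) -> [10 21 3 2]

Answer: 18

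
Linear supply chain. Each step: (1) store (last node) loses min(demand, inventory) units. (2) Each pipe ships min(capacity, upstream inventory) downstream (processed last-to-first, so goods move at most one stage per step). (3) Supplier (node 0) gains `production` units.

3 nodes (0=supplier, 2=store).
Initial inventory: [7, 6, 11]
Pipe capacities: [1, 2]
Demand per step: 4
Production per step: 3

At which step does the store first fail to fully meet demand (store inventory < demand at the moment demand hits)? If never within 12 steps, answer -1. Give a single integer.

Step 1: demand=4,sold=4 ship[1->2]=2 ship[0->1]=1 prod=3 -> [9 5 9]
Step 2: demand=4,sold=4 ship[1->2]=2 ship[0->1]=1 prod=3 -> [11 4 7]
Step 3: demand=4,sold=4 ship[1->2]=2 ship[0->1]=1 prod=3 -> [13 3 5]
Step 4: demand=4,sold=4 ship[1->2]=2 ship[0->1]=1 prod=3 -> [15 2 3]
Step 5: demand=4,sold=3 ship[1->2]=2 ship[0->1]=1 prod=3 -> [17 1 2]
Step 6: demand=4,sold=2 ship[1->2]=1 ship[0->1]=1 prod=3 -> [19 1 1]
Step 7: demand=4,sold=1 ship[1->2]=1 ship[0->1]=1 prod=3 -> [21 1 1]
Step 8: demand=4,sold=1 ship[1->2]=1 ship[0->1]=1 prod=3 -> [23 1 1]
Step 9: demand=4,sold=1 ship[1->2]=1 ship[0->1]=1 prod=3 -> [25 1 1]
Step 10: demand=4,sold=1 ship[1->2]=1 ship[0->1]=1 prod=3 -> [27 1 1]
Step 11: demand=4,sold=1 ship[1->2]=1 ship[0->1]=1 prod=3 -> [29 1 1]
Step 12: demand=4,sold=1 ship[1->2]=1 ship[0->1]=1 prod=3 -> [31 1 1]
First stockout at step 5

5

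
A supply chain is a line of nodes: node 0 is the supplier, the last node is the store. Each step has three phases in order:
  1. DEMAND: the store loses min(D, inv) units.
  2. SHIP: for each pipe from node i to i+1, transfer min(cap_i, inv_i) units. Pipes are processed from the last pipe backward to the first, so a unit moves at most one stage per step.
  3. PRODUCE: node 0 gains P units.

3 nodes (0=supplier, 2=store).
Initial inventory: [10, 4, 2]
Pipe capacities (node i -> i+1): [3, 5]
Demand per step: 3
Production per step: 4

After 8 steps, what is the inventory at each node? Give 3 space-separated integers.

Step 1: demand=3,sold=2 ship[1->2]=4 ship[0->1]=3 prod=4 -> inv=[11 3 4]
Step 2: demand=3,sold=3 ship[1->2]=3 ship[0->1]=3 prod=4 -> inv=[12 3 4]
Step 3: demand=3,sold=3 ship[1->2]=3 ship[0->1]=3 prod=4 -> inv=[13 3 4]
Step 4: demand=3,sold=3 ship[1->2]=3 ship[0->1]=3 prod=4 -> inv=[14 3 4]
Step 5: demand=3,sold=3 ship[1->2]=3 ship[0->1]=3 prod=4 -> inv=[15 3 4]
Step 6: demand=3,sold=3 ship[1->2]=3 ship[0->1]=3 prod=4 -> inv=[16 3 4]
Step 7: demand=3,sold=3 ship[1->2]=3 ship[0->1]=3 prod=4 -> inv=[17 3 4]
Step 8: demand=3,sold=3 ship[1->2]=3 ship[0->1]=3 prod=4 -> inv=[18 3 4]

18 3 4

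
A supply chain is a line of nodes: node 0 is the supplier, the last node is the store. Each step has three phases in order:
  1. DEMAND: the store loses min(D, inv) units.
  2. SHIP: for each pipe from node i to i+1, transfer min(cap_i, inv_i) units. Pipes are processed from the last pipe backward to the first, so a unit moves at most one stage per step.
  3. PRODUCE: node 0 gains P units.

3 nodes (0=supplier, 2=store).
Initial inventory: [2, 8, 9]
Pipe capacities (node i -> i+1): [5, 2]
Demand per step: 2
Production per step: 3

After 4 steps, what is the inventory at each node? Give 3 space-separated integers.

Step 1: demand=2,sold=2 ship[1->2]=2 ship[0->1]=2 prod=3 -> inv=[3 8 9]
Step 2: demand=2,sold=2 ship[1->2]=2 ship[0->1]=3 prod=3 -> inv=[3 9 9]
Step 3: demand=2,sold=2 ship[1->2]=2 ship[0->1]=3 prod=3 -> inv=[3 10 9]
Step 4: demand=2,sold=2 ship[1->2]=2 ship[0->1]=3 prod=3 -> inv=[3 11 9]

3 11 9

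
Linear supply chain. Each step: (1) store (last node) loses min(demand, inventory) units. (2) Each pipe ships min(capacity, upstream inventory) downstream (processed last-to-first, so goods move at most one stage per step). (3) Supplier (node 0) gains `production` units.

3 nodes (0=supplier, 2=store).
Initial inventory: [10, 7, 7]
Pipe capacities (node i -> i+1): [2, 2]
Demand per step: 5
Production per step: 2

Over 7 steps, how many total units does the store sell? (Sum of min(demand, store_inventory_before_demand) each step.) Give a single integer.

Step 1: sold=5 (running total=5) -> [10 7 4]
Step 2: sold=4 (running total=9) -> [10 7 2]
Step 3: sold=2 (running total=11) -> [10 7 2]
Step 4: sold=2 (running total=13) -> [10 7 2]
Step 5: sold=2 (running total=15) -> [10 7 2]
Step 6: sold=2 (running total=17) -> [10 7 2]
Step 7: sold=2 (running total=19) -> [10 7 2]

Answer: 19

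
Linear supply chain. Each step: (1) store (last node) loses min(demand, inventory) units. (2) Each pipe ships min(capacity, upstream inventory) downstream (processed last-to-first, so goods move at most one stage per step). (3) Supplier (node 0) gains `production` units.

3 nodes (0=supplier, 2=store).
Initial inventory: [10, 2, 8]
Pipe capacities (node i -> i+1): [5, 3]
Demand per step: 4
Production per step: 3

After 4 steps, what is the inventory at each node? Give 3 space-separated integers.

Step 1: demand=4,sold=4 ship[1->2]=2 ship[0->1]=5 prod=3 -> inv=[8 5 6]
Step 2: demand=4,sold=4 ship[1->2]=3 ship[0->1]=5 prod=3 -> inv=[6 7 5]
Step 3: demand=4,sold=4 ship[1->2]=3 ship[0->1]=5 prod=3 -> inv=[4 9 4]
Step 4: demand=4,sold=4 ship[1->2]=3 ship[0->1]=4 prod=3 -> inv=[3 10 3]

3 10 3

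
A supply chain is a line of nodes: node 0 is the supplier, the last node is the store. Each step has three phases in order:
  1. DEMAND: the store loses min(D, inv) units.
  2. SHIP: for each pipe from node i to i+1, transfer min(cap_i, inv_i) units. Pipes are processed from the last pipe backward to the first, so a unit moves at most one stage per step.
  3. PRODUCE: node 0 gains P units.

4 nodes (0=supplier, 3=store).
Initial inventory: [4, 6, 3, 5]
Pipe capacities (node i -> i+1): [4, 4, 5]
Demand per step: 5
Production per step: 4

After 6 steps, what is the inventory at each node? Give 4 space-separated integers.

Step 1: demand=5,sold=5 ship[2->3]=3 ship[1->2]=4 ship[0->1]=4 prod=4 -> inv=[4 6 4 3]
Step 2: demand=5,sold=3 ship[2->3]=4 ship[1->2]=4 ship[0->1]=4 prod=4 -> inv=[4 6 4 4]
Step 3: demand=5,sold=4 ship[2->3]=4 ship[1->2]=4 ship[0->1]=4 prod=4 -> inv=[4 6 4 4]
Step 4: demand=5,sold=4 ship[2->3]=4 ship[1->2]=4 ship[0->1]=4 prod=4 -> inv=[4 6 4 4]
Step 5: demand=5,sold=4 ship[2->3]=4 ship[1->2]=4 ship[0->1]=4 prod=4 -> inv=[4 6 4 4]
Step 6: demand=5,sold=4 ship[2->3]=4 ship[1->2]=4 ship[0->1]=4 prod=4 -> inv=[4 6 4 4]

4 6 4 4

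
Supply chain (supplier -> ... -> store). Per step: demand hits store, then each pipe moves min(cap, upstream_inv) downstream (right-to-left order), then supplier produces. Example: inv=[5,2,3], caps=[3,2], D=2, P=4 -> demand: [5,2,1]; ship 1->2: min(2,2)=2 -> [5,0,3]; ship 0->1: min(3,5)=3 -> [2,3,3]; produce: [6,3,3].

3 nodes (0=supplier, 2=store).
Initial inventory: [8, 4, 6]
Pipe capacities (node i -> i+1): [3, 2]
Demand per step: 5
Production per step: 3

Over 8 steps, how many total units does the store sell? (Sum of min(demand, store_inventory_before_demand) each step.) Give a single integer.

Step 1: sold=5 (running total=5) -> [8 5 3]
Step 2: sold=3 (running total=8) -> [8 6 2]
Step 3: sold=2 (running total=10) -> [8 7 2]
Step 4: sold=2 (running total=12) -> [8 8 2]
Step 5: sold=2 (running total=14) -> [8 9 2]
Step 6: sold=2 (running total=16) -> [8 10 2]
Step 7: sold=2 (running total=18) -> [8 11 2]
Step 8: sold=2 (running total=20) -> [8 12 2]

Answer: 20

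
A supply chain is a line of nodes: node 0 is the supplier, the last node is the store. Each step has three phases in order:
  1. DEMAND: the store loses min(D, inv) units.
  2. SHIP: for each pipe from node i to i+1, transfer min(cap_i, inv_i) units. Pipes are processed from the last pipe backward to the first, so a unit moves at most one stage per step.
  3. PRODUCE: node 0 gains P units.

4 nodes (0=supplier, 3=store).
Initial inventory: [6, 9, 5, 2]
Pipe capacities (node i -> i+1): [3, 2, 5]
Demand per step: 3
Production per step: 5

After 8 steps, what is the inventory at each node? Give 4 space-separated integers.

Step 1: demand=3,sold=2 ship[2->3]=5 ship[1->2]=2 ship[0->1]=3 prod=5 -> inv=[8 10 2 5]
Step 2: demand=3,sold=3 ship[2->3]=2 ship[1->2]=2 ship[0->1]=3 prod=5 -> inv=[10 11 2 4]
Step 3: demand=3,sold=3 ship[2->3]=2 ship[1->2]=2 ship[0->1]=3 prod=5 -> inv=[12 12 2 3]
Step 4: demand=3,sold=3 ship[2->3]=2 ship[1->2]=2 ship[0->1]=3 prod=5 -> inv=[14 13 2 2]
Step 5: demand=3,sold=2 ship[2->3]=2 ship[1->2]=2 ship[0->1]=3 prod=5 -> inv=[16 14 2 2]
Step 6: demand=3,sold=2 ship[2->3]=2 ship[1->2]=2 ship[0->1]=3 prod=5 -> inv=[18 15 2 2]
Step 7: demand=3,sold=2 ship[2->3]=2 ship[1->2]=2 ship[0->1]=3 prod=5 -> inv=[20 16 2 2]
Step 8: demand=3,sold=2 ship[2->3]=2 ship[1->2]=2 ship[0->1]=3 prod=5 -> inv=[22 17 2 2]

22 17 2 2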